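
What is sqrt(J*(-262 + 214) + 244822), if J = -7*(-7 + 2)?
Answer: sqrt(243142) ≈ 493.09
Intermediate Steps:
J = 35 (J = -7*(-5) = 35)
sqrt(J*(-262 + 214) + 244822) = sqrt(35*(-262 + 214) + 244822) = sqrt(35*(-48) + 244822) = sqrt(-1680 + 244822) = sqrt(243142)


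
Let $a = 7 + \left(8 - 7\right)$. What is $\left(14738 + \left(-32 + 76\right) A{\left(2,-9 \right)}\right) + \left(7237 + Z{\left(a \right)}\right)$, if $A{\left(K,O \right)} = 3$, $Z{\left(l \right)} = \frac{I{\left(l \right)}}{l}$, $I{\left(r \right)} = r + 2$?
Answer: $\frac{88433}{4} \approx 22108.0$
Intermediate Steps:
$a = 8$ ($a = 7 + \left(8 - 7\right) = 7 + 1 = 8$)
$I{\left(r \right)} = 2 + r$
$Z{\left(l \right)} = \frac{2 + l}{l}$
$\left(14738 + \left(-32 + 76\right) A{\left(2,-9 \right)}\right) + \left(7237 + Z{\left(a \right)}\right) = \left(14738 + \left(-32 + 76\right) 3\right) + \left(7237 + \frac{2 + 8}{8}\right) = \left(14738 + 44 \cdot 3\right) + \left(7237 + \frac{1}{8} \cdot 10\right) = \left(14738 + 132\right) + \left(7237 + \frac{5}{4}\right) = 14870 + \frac{28953}{4} = \frac{88433}{4}$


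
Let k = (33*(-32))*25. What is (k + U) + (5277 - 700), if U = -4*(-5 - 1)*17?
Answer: -21415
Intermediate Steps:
U = 408 (U = -4*(-6)*17 = 24*17 = 408)
k = -26400 (k = -1056*25 = -26400)
(k + U) + (5277 - 700) = (-26400 + 408) + (5277 - 700) = -25992 + 4577 = -21415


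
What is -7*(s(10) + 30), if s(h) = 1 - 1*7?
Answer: -168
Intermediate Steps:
s(h) = -6 (s(h) = 1 - 7 = -6)
-7*(s(10) + 30) = -7*(-6 + 30) = -7*24 = -168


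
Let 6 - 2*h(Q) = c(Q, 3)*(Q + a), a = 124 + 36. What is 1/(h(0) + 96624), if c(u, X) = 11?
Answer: 1/95747 ≈ 1.0444e-5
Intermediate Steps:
a = 160
h(Q) = -877 - 11*Q/2 (h(Q) = 3 - 11*(Q + 160)/2 = 3 - 11*(160 + Q)/2 = 3 - (1760 + 11*Q)/2 = 3 + (-880 - 11*Q/2) = -877 - 11*Q/2)
1/(h(0) + 96624) = 1/((-877 - 11/2*0) + 96624) = 1/((-877 + 0) + 96624) = 1/(-877 + 96624) = 1/95747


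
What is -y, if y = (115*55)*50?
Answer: -316250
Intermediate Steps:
y = 316250 (y = 6325*50 = 316250)
-y = -1*316250 = -316250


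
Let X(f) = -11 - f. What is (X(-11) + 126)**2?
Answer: 15876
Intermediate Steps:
(X(-11) + 126)**2 = ((-11 - 1*(-11)) + 126)**2 = ((-11 + 11) + 126)**2 = (0 + 126)**2 = 126**2 = 15876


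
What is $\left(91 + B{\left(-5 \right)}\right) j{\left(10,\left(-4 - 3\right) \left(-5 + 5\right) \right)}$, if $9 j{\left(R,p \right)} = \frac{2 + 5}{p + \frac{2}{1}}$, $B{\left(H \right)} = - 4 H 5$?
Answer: $\frac{1337}{18} \approx 74.278$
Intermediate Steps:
$B{\left(H \right)} = - 20 H$
$j{\left(R,p \right)} = \frac{7}{9 \left(2 + p\right)}$ ($j{\left(R,p \right)} = \frac{\left(2 + 5\right) \frac{1}{p + \frac{2}{1}}}{9} = \frac{7 \frac{1}{p + 2 \cdot 1}}{9} = \frac{7 \frac{1}{p + 2}}{9} = \frac{7 \frac{1}{2 + p}}{9} = \frac{7}{9 \left(2 + p\right)}$)
$\left(91 + B{\left(-5 \right)}\right) j{\left(10,\left(-4 - 3\right) \left(-5 + 5\right) \right)} = \left(91 - -100\right) \frac{7}{9 \left(2 + \left(-4 - 3\right) \left(-5 + 5\right)\right)} = \left(91 + 100\right) \frac{7}{9 \left(2 - 0\right)} = 191 \frac{7}{9 \left(2 + 0\right)} = 191 \frac{7}{9 \cdot 2} = 191 \cdot \frac{7}{9} \cdot \frac{1}{2} = 191 \cdot \frac{7}{18} = \frac{1337}{18}$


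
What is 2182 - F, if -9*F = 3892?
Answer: 23530/9 ≈ 2614.4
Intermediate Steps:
F = -3892/9 (F = -⅑*3892 = -3892/9 ≈ -432.44)
2182 - F = 2182 - 1*(-3892/9) = 2182 + 3892/9 = 23530/9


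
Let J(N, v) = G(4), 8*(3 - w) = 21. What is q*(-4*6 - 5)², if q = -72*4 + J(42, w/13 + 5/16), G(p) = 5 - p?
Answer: -241367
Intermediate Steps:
w = 3/8 (w = 3 - ⅛*21 = 3 - 21/8 = 3/8 ≈ 0.37500)
J(N, v) = 1 (J(N, v) = 5 - 1*4 = 5 - 4 = 1)
q = -287 (q = -72*4 + 1 = -288 + 1 = -287)
q*(-4*6 - 5)² = -287*(-4*6 - 5)² = -287*(-24 - 5)² = -287*(-29)² = -287*841 = -241367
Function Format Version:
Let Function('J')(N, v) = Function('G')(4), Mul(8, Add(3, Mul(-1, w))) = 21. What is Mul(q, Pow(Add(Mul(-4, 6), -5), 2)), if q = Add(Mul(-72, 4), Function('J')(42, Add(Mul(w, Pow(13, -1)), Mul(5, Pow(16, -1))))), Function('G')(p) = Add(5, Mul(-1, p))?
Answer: -241367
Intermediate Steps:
w = Rational(3, 8) (w = Add(3, Mul(Rational(-1, 8), 21)) = Add(3, Rational(-21, 8)) = Rational(3, 8) ≈ 0.37500)
Function('J')(N, v) = 1 (Function('J')(N, v) = Add(5, Mul(-1, 4)) = Add(5, -4) = 1)
q = -287 (q = Add(Mul(-72, 4), 1) = Add(-288, 1) = -287)
Mul(q, Pow(Add(Mul(-4, 6), -5), 2)) = Mul(-287, Pow(Add(Mul(-4, 6), -5), 2)) = Mul(-287, Pow(Add(-24, -5), 2)) = Mul(-287, Pow(-29, 2)) = Mul(-287, 841) = -241367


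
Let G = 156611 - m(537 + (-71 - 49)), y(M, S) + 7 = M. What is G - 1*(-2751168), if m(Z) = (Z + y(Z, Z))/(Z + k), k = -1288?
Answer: 2532676336/871 ≈ 2.9078e+6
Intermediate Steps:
y(M, S) = -7 + M
m(Z) = (-7 + 2*Z)/(-1288 + Z) (m(Z) = (Z + (-7 + Z))/(Z - 1288) = (-7 + 2*Z)/(-1288 + Z))
G = 136409008/871 (G = 156611 - (-7 + 2*(537 + (-71 - 49)))/(-1288 + (537 + (-71 - 49))) = 156611 - (-7 + 2*(537 - 120))/(-1288 + (537 - 120)) = 156611 - (-7 + 2*417)/(-1288 + 417) = 156611 - (-7 + 834)/(-871) = 156611 - (-1)*827/871 = 156611 - 1*(-827/871) = 156611 + 827/871 = 136409008/871 ≈ 1.5661e+5)
G - 1*(-2751168) = 136409008/871 - 1*(-2751168) = 136409008/871 + 2751168 = 2532676336/871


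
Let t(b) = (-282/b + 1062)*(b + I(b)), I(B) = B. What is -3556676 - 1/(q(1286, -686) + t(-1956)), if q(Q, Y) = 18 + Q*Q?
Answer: -8896292338743/2501294 ≈ -3.5567e+6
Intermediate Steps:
q(Q, Y) = 18 + Q²
t(b) = 2*b*(1062 - 282/b) (t(b) = (-282/b + 1062)*(b + b) = (1062 - 282/b)*(2*b) = 2*b*(1062 - 282/b))
-3556676 - 1/(q(1286, -686) + t(-1956)) = -3556676 - 1/((18 + 1286²) + (-564 + 2124*(-1956))) = -3556676 - 1/((18 + 1653796) + (-564 - 4154544)) = -3556676 - 1/(1653814 - 4155108) = -3556676 - 1/(-2501294) = -3556676 - 1*(-1/2501294) = -3556676 + 1/2501294 = -8896292338743/2501294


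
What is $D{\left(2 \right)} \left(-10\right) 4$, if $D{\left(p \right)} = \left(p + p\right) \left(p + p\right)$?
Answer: $-640$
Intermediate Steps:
$D{\left(p \right)} = 4 p^{2}$ ($D{\left(p \right)} = 2 p 2 p = 4 p^{2}$)
$D{\left(2 \right)} \left(-10\right) 4 = 4 \cdot 2^{2} \left(-10\right) 4 = 4 \cdot 4 \left(-10\right) 4 = 16 \left(-10\right) 4 = \left(-160\right) 4 = -640$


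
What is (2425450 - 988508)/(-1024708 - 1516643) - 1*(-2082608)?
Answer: 5292636486466/2541351 ≈ 2.0826e+6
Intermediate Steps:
(2425450 - 988508)/(-1024708 - 1516643) - 1*(-2082608) = 1436942/(-2541351) + 2082608 = 1436942*(-1/2541351) + 2082608 = -1436942/2541351 + 2082608 = 5292636486466/2541351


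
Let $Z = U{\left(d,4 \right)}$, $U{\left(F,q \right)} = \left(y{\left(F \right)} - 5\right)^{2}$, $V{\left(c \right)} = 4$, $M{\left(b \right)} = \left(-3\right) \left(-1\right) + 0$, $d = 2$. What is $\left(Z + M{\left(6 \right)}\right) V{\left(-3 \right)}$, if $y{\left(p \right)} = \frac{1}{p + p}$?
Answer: $\frac{409}{4} \approx 102.25$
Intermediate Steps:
$y{\left(p \right)} = \frac{1}{2 p}$
$M{\left(b \right)} = 3$ ($M{\left(b \right)} = 3 + 0 = 3$)
$U{\left(F,q \right)} = \left(-5 + \frac{1}{2 F}\right)^{2}$ ($U{\left(F,q \right)} = \left(\frac{1}{2 F} - 5\right)^{2} = \left(-5 + \frac{1}{2 F}\right)^{2}$)
$Z = \frac{361}{16}$ ($Z = \frac{\left(-1 + 10 \cdot 2\right)^{2}}{4 \cdot 4} = \frac{1}{4} \cdot \frac{1}{4} \left(-1 + 20\right)^{2} = \frac{1}{4} \cdot \frac{1}{4} \cdot 19^{2} = \frac{1}{4} \cdot \frac{1}{4} \cdot 361 = \frac{361}{16} \approx 22.563$)
$\left(Z + M{\left(6 \right)}\right) V{\left(-3 \right)} = \left(\frac{361}{16} + 3\right) 4 = \frac{409}{16} \cdot 4 = \frac{409}{4}$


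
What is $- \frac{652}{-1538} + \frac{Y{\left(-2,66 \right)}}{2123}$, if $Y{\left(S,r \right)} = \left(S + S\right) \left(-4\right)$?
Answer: $\frac{704402}{1632587} \approx 0.43146$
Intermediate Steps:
$Y{\left(S,r \right)} = - 8 S$ ($Y{\left(S,r \right)} = 2 S \left(-4\right) = - 8 S$)
$- \frac{652}{-1538} + \frac{Y{\left(-2,66 \right)}}{2123} = - \frac{652}{-1538} + \frac{\left(-8\right) \left(-2\right)}{2123} = \left(-652\right) \left(- \frac{1}{1538}\right) + 16 \cdot \frac{1}{2123} = \frac{326}{769} + \frac{16}{2123} = \frac{704402}{1632587}$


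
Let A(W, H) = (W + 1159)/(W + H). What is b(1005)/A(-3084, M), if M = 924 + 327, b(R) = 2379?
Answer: 4360707/1925 ≈ 2265.3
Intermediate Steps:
M = 1251
A(W, H) = (1159 + W)/(H + W)
b(1005)/A(-3084, M) = 2379/(((1159 - 3084)/(1251 - 3084))) = 2379/((-1925/(-1833))) = 2379/((-1/1833*(-1925))) = 2379/(1925/1833) = 2379*(1833/1925) = 4360707/1925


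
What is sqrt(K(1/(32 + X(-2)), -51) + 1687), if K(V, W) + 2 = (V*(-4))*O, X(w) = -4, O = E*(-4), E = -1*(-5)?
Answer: sqrt(82705)/7 ≈ 41.084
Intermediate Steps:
E = 5
O = -20 (O = 5*(-4) = -20)
K(V, W) = -2 + 80*V (K(V, W) = -2 + (V*(-4))*(-20) = -2 - 4*V*(-20) = -2 + 80*V)
sqrt(K(1/(32 + X(-2)), -51) + 1687) = sqrt((-2 + 80/(32 - 4)) + 1687) = sqrt((-2 + 80/28) + 1687) = sqrt((-2 + 80*(1/28)) + 1687) = sqrt((-2 + 20/7) + 1687) = sqrt(6/7 + 1687) = sqrt(11815/7) = sqrt(82705)/7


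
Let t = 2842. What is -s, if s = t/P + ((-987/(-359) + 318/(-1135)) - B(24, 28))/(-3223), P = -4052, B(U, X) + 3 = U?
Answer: 1850844344863/2660664142070 ≈ 0.69563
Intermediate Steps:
B(U, X) = -3 + U
s = -1850844344863/2660664142070 (s = 2842/(-4052) + ((-987/(-359) + 318/(-1135)) - (-3 + 24))/(-3223) = 2842*(-1/4052) + ((-987*(-1/359) + 318*(-1/1135)) - 1*21)*(-1/3223) = -1421/2026 + ((987/359 - 318/1135) - 21)*(-1/3223) = -1421/2026 + (1006083/407465 - 21)*(-1/3223) = -1421/2026 - 7550682/407465*(-1/3223) = -1421/2026 + 7550682/1313259695 = -1850844344863/2660664142070 ≈ -0.69563)
-s = -1*(-1850844344863/2660664142070) = 1850844344863/2660664142070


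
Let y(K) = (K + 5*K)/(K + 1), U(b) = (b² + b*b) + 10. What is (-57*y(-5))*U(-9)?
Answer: -73530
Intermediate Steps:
U(b) = 10 + 2*b² (U(b) = (b² + b²) + 10 = 2*b² + 10 = 10 + 2*b²)
y(K) = 6*K/(1 + K) (y(K) = (6*K)/(1 + K) = 6*K/(1 + K))
(-57*y(-5))*U(-9) = (-342*(-5)/(1 - 5))*(10 + 2*(-9)²) = (-342*(-5)/(-4))*(10 + 2*81) = (-342*(-5)*(-1)/4)*(10 + 162) = -57*15/2*172 = -855/2*172 = -73530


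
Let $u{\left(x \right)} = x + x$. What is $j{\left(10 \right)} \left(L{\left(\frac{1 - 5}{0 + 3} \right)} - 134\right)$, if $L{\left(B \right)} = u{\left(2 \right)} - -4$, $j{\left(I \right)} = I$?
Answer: $-1260$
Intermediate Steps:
$u{\left(x \right)} = 2 x$
$L{\left(B \right)} = 8$ ($L{\left(B \right)} = 2 \cdot 2 - -4 = 4 + 4 = 8$)
$j{\left(10 \right)} \left(L{\left(\frac{1 - 5}{0 + 3} \right)} - 134\right) = 10 \left(8 - 134\right) = 10 \left(-126\right) = -1260$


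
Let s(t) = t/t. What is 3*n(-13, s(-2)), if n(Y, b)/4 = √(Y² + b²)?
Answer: 12*√170 ≈ 156.46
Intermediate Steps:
s(t) = 1
n(Y, b) = 4*√(Y² + b²)
3*n(-13, s(-2)) = 3*(4*√((-13)² + 1²)) = 3*(4*√(169 + 1)) = 3*(4*√170) = 12*√170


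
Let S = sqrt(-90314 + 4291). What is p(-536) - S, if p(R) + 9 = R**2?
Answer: 287287 - I*sqrt(86023) ≈ 2.8729e+5 - 293.3*I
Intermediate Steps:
p(R) = -9 + R**2
S = I*sqrt(86023) (S = sqrt(-86023) = I*sqrt(86023) ≈ 293.3*I)
p(-536) - S = (-9 + (-536)**2) - I*sqrt(86023) = (-9 + 287296) - I*sqrt(86023) = 287287 - I*sqrt(86023)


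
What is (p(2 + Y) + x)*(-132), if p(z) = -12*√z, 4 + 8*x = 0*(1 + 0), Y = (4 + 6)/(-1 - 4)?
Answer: 66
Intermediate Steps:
Y = -2 (Y = 10/(-5) = 10*(-⅕) = -2)
x = -½ (x = -½ + (0*(1 + 0))/8 = -½ + (0*1)/8 = -½ + (⅛)*0 = -½ + 0 = -½ ≈ -0.50000)
(p(2 + Y) + x)*(-132) = (-12*√(2 - 2) - ½)*(-132) = (-12*√0 - ½)*(-132) = (-12*0 - ½)*(-132) = (0 - ½)*(-132) = -½*(-132) = 66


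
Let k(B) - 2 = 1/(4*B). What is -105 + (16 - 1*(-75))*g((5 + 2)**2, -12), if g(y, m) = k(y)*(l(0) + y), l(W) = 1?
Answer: 126255/14 ≈ 9018.2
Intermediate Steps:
k(B) = 2 + 1/(4*B)
g(y, m) = (1 + y)*(2 + 1/(4*y)) (g(y, m) = (2 + 1/(4*y))*(1 + y) = (1 + y)*(2 + 1/(4*y)))
-105 + (16 - 1*(-75))*g((5 + 2)**2, -12) = -105 + (16 - 1*(-75))*((1 + (5 + 2)**2)*(1 + 8*(5 + 2)**2)/(4*((5 + 2)**2))) = -105 + (16 + 75)*((1 + 7**2)*(1 + 8*7**2)/(4*(7**2))) = -105 + 91*((1/4)*(1 + 49)*(1 + 8*49)/49) = -105 + 91*((1/4)*(1/49)*50*(1 + 392)) = -105 + 91*((1/4)*(1/49)*50*393) = -105 + 91*(9825/98) = -105 + 127725/14 = 126255/14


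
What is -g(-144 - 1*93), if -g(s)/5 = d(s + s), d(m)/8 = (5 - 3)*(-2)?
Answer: -160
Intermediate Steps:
d(m) = -32 (d(m) = 8*((5 - 3)*(-2)) = 8*(2*(-2)) = 8*(-4) = -32)
g(s) = 160 (g(s) = -5*(-32) = 160)
-g(-144 - 1*93) = -1*160 = -160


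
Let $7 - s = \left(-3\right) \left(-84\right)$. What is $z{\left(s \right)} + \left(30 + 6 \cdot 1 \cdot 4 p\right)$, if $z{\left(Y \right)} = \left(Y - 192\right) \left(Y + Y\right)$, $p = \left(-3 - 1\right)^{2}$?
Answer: $214544$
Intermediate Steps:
$p = 16$ ($p = \left(-4\right)^{2} = 16$)
$s = -245$ ($s = 7 - \left(-3\right) \left(-84\right) = 7 - 252 = -245$)
$z{\left(Y \right)} = 2 Y \left(-192 + Y\right)$ ($z{\left(Y \right)} = \left(-192 + Y\right) 2 Y = 2 Y \left(-192 + Y\right)$)
$z{\left(s \right)} + \left(30 + 6 \cdot 1 \cdot 4 p\right) = 2 \left(-245\right) \left(-192 - 245\right) + \left(30 + 6 \cdot 1 \cdot 4 \cdot 16\right) = 2 \left(-245\right) \left(-437\right) + \left(30 + 6 \cdot 4 \cdot 16\right) = 214130 + \left(30 + 24 \cdot 16\right) = 214130 + \left(30 + 384\right) = 214130 + 414 = 214544$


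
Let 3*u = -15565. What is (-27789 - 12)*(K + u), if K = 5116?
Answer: 2010939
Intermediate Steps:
u = -15565/3 (u = (⅓)*(-15565) = -15565/3 ≈ -5188.3)
(-27789 - 12)*(K + u) = (-27789 - 12)*(5116 - 15565/3) = -27801*(-217/3) = 2010939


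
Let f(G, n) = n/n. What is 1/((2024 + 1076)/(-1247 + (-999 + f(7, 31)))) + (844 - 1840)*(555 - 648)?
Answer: 57428911/620 ≈ 92627.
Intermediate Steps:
f(G, n) = 1
1/((2024 + 1076)/(-1247 + (-999 + f(7, 31)))) + (844 - 1840)*(555 - 648) = 1/((2024 + 1076)/(-1247 + (-999 + 1))) + (844 - 1840)*(555 - 648) = 1/(3100/(-1247 - 998)) - 996*(-93) = 1/(3100/(-2245)) + 92628 = 1/(3100*(-1/2245)) + 92628 = 1/(-620/449) + 92628 = -449/620 + 92628 = 57428911/620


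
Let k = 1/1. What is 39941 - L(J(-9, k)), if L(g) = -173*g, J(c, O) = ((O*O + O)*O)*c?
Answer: 36827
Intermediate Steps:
k = 1
J(c, O) = O*c*(O + O**2) (J(c, O) = ((O**2 + O)*O)*c = ((O + O**2)*O)*c = (O*(O + O**2))*c = O*c*(O + O**2))
39941 - L(J(-9, k)) = 39941 - (-173)*(-9*1**2*(1 + 1)) = 39941 - (-173)*(-9*1*2) = 39941 - (-173)*(-18) = 39941 - 1*3114 = 39941 - 3114 = 36827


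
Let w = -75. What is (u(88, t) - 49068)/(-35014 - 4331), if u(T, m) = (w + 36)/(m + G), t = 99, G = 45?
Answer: 2355277/1888560 ≈ 1.2471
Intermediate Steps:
u(T, m) = -39/(45 + m) (u(T, m) = (-75 + 36)/(m + 45) = -39/(45 + m))
(u(88, t) - 49068)/(-35014 - 4331) = (-39/(45 + 99) - 49068)/(-35014 - 4331) = (-39/144 - 49068)/(-39345) = (-39*1/144 - 49068)*(-1/39345) = (-13/48 - 49068)*(-1/39345) = -2355277/48*(-1/39345) = 2355277/1888560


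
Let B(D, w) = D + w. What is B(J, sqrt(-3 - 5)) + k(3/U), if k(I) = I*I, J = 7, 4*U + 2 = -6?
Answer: 37/4 + 2*I*sqrt(2) ≈ 9.25 + 2.8284*I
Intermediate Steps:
U = -2 (U = -1/2 + (1/4)*(-6) = -1/2 - 3/2 = -2)
k(I) = I**2
B(J, sqrt(-3 - 5)) + k(3/U) = (7 + sqrt(-3 - 5)) + (3/(-2))**2 = (7 + sqrt(-8)) + (3*(-1/2))**2 = (7 + 2*I*sqrt(2)) + (-3/2)**2 = (7 + 2*I*sqrt(2)) + 9/4 = 37/4 + 2*I*sqrt(2)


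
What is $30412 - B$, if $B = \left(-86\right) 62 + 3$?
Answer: $35741$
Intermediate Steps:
$B = -5329$ ($B = -5332 + 3 = -5329$)
$30412 - B = 30412 - -5329 = 30412 + 5329 = 35741$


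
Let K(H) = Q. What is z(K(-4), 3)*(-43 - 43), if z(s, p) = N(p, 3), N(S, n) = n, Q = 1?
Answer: -258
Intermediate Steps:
K(H) = 1
z(s, p) = 3
z(K(-4), 3)*(-43 - 43) = 3*(-43 - 43) = 3*(-86) = -258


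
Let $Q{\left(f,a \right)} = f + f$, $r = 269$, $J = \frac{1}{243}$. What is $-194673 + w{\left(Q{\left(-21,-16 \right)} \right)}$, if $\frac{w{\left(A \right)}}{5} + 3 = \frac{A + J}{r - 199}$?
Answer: $- \frac{662338781}{3402} \approx -1.9469 \cdot 10^{5}$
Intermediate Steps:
$J = \frac{1}{243} \approx 0.0041152$
$Q{\left(f,a \right)} = 2 f$
$w{\left(A \right)} = - \frac{51029}{3402} + \frac{A}{14}$ ($w{\left(A \right)} = -15 + 5 \frac{A + \frac{1}{243}}{269 - 199} = -15 + 5 \frac{\frac{1}{243} + A}{70} = -15 + 5 \left(\frac{1}{243} + A\right) \frac{1}{70} = -15 + 5 \left(\frac{1}{17010} + \frac{A}{70}\right) = -15 + \left(\frac{1}{3402} + \frac{A}{14}\right) = - \frac{51029}{3402} + \frac{A}{14}$)
$-194673 + w{\left(Q{\left(-21,-16 \right)} \right)} = -194673 - \left(\frac{51029}{3402} - \frac{2 \left(-21\right)}{14}\right) = -194673 + \left(- \frac{51029}{3402} + \frac{1}{14} \left(-42\right)\right) = -194673 - \frac{61235}{3402} = - \frac{662338781}{3402}$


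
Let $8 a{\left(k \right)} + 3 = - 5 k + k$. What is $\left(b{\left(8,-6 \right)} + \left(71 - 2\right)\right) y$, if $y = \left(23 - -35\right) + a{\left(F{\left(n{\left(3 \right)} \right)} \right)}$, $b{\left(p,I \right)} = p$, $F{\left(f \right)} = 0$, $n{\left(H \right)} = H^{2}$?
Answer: $\frac{35497}{8} \approx 4437.1$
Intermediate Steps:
$a{\left(k \right)} = - \frac{3}{8} - \frac{k}{2}$ ($a{\left(k \right)} = - \frac{3}{8} + \frac{- 5 k + k}{8} = - \frac{3}{8} + \frac{\left(-4\right) k}{8} = - \frac{3}{8} - \frac{k}{2}$)
$y = \frac{461}{8}$ ($y = \left(23 - -35\right) - \frac{3}{8} = \left(23 + 35\right) + \left(- \frac{3}{8} + 0\right) = 58 - \frac{3}{8} = \frac{461}{8} \approx 57.625$)
$\left(b{\left(8,-6 \right)} + \left(71 - 2\right)\right) y = \left(8 + \left(71 - 2\right)\right) \frac{461}{8} = \left(8 + 69\right) \frac{461}{8} = 77 \cdot \frac{461}{8} = \frac{35497}{8}$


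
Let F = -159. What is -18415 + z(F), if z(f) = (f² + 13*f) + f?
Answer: 4640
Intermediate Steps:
z(f) = f² + 14*f
-18415 + z(F) = -18415 - 159*(14 - 159) = -18415 - 159*(-145) = -18415 + 23055 = 4640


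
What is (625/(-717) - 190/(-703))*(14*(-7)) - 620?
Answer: -14884390/26529 ≈ -561.06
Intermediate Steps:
(625/(-717) - 190/(-703))*(14*(-7)) - 620 = (625*(-1/717) - 190*(-1/703))*(-98) - 620 = (-625/717 + 10/37)*(-98) - 620 = -15955/26529*(-98) - 620 = 1563590/26529 - 620 = -14884390/26529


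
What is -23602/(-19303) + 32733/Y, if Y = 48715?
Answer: 1781616529/940345645 ≈ 1.8946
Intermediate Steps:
-23602/(-19303) + 32733/Y = -23602/(-19303) + 32733/48715 = -23602*(-1/19303) + 32733*(1/48715) = 23602/19303 + 32733/48715 = 1781616529/940345645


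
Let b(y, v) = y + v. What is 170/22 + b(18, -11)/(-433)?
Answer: 36728/4763 ≈ 7.7111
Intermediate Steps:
b(y, v) = v + y
170/22 + b(18, -11)/(-433) = 170/22 + (-11 + 18)/(-433) = 170*(1/22) + 7*(-1/433) = 85/11 - 7/433 = 36728/4763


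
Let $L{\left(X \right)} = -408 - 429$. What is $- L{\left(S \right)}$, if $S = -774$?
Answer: $837$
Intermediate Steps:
$L{\left(X \right)} = -837$ ($L{\left(X \right)} = -408 - 429 = -837$)
$- L{\left(S \right)} = \left(-1\right) \left(-837\right) = 837$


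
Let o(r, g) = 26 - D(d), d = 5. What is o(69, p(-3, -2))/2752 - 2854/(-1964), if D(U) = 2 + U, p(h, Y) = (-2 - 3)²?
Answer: 1972881/1351232 ≈ 1.4601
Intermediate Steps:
p(h, Y) = 25 (p(h, Y) = (-5)² = 25)
o(r, g) = 19 (o(r, g) = 26 - (2 + 5) = 26 - 1*7 = 26 - 7 = 19)
o(69, p(-3, -2))/2752 - 2854/(-1964) = 19/2752 - 2854/(-1964) = 19*(1/2752) - 2854*(-1/1964) = 19/2752 + 1427/982 = 1972881/1351232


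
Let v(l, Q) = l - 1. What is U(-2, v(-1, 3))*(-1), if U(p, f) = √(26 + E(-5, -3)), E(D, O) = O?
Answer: -√23 ≈ -4.7958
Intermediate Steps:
v(l, Q) = -1 + l
U(p, f) = √23 (U(p, f) = √(26 - 3) = √23)
U(-2, v(-1, 3))*(-1) = √23*(-1) = -√23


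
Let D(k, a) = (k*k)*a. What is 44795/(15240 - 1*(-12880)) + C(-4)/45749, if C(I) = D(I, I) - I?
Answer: 409527851/257292376 ≈ 1.5917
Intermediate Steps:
D(k, a) = a*k² (D(k, a) = k²*a = a*k²)
C(I) = I³ - I (C(I) = I*I² - I = I³ - I)
44795/(15240 - 1*(-12880)) + C(-4)/45749 = 44795/(15240 - 1*(-12880)) + ((-4)³ - 1*(-4))/45749 = 44795/(15240 + 12880) + (-64 + 4)*(1/45749) = 44795/28120 - 60*1/45749 = 44795*(1/28120) - 60/45749 = 8959/5624 - 60/45749 = 409527851/257292376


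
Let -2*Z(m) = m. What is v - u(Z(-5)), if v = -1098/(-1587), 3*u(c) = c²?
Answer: -8833/6348 ≈ -1.3915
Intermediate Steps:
Z(m) = -m/2
u(c) = c²/3
v = 366/529 (v = -1098*(-1/1587) = 366/529 ≈ 0.69187)
v - u(Z(-5)) = 366/529 - (-½*(-5))²/3 = 366/529 - (5/2)²/3 = 366/529 - 25/(3*4) = 366/529 - 1*25/12 = 366/529 - 25/12 = -8833/6348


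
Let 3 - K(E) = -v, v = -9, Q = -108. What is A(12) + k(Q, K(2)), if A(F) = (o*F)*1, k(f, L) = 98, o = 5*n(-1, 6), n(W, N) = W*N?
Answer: -262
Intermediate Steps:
n(W, N) = N*W
o = -30 (o = 5*(6*(-1)) = 5*(-6) = -30)
K(E) = -6 (K(E) = 3 - (-1)*(-9) = 3 - 1*9 = 3 - 9 = -6)
A(F) = -30*F (A(F) = -30*F*1 = -30*F)
A(12) + k(Q, K(2)) = -30*12 + 98 = -360 + 98 = -262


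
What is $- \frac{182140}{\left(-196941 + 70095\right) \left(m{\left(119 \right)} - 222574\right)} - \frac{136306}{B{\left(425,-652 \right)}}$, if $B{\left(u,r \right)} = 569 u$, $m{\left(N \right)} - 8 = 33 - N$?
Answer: $- \frac{56612770239539}{100437446074050} \approx -0.56366$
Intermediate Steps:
$m{\left(N \right)} = 41 - N$ ($m{\left(N \right)} = 8 - \left(-33 + N\right) = 41 - N$)
$- \frac{182140}{\left(-196941 + 70095\right) \left(m{\left(119 \right)} - 222574\right)} - \frac{136306}{B{\left(425,-652 \right)}} = - \frac{182140}{\left(-196941 + 70095\right) \left(\left(41 - 119\right) - 222574\right)} - \frac{136306}{569 \cdot 425} = - \frac{182140}{\left(-126846\right) \left(\left(41 - 119\right) - 222574\right)} - \frac{136306}{241825} = - \frac{182140}{\left(-126846\right) \left(-78 - 222574\right)} - \frac{8018}{14225} = - \frac{182140}{\left(-126846\right) \left(-222652\right)} - \frac{8018}{14225} = - \frac{182140}{28242515592} - \frac{8018}{14225} = \left(-182140\right) \frac{1}{28242515592} - \frac{8018}{14225} = - \frac{45535}{7060628898} - \frac{8018}{14225} = - \frac{56612770239539}{100437446074050}$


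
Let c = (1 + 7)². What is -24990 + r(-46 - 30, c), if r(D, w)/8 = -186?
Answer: -26478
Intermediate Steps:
c = 64 (c = 8² = 64)
r(D, w) = -1488 (r(D, w) = 8*(-186) = -1488)
-24990 + r(-46 - 30, c) = -24990 - 1488 = -26478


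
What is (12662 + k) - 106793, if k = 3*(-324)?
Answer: -95103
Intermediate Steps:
k = -972
(12662 + k) - 106793 = (12662 - 972) - 106793 = 11690 - 106793 = -95103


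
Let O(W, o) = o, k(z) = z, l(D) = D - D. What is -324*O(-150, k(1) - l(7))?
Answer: -324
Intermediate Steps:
l(D) = 0
-324*O(-150, k(1) - l(7)) = -324*(1 - 1*0) = -324*(1 + 0) = -324*1 = -324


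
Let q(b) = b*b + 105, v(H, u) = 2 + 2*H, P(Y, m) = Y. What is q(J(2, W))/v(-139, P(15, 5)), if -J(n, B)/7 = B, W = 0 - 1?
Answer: -77/138 ≈ -0.55797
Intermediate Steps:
W = -1
J(n, B) = -7*B
q(b) = 105 + b² (q(b) = b² + 105 = 105 + b²)
q(J(2, W))/v(-139, P(15, 5)) = (105 + (-7*(-1))²)/(2 + 2*(-139)) = (105 + 7²)/(2 - 278) = (105 + 49)/(-276) = 154*(-1/276) = -77/138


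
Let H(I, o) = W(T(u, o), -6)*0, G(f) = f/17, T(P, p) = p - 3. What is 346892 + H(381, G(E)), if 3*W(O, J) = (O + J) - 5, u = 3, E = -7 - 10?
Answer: 346892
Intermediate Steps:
E = -17
T(P, p) = -3 + p
W(O, J) = -5/3 + J/3 + O/3 (W(O, J) = ((O + J) - 5)/3 = ((J + O) - 5)/3 = (-5 + J + O)/3 = -5/3 + J/3 + O/3)
G(f) = f/17 (G(f) = f*(1/17) = f/17)
H(I, o) = 0 (H(I, o) = (-5/3 + (⅓)*(-6) + (-3 + o)/3)*0 = (-5/3 - 2 + (-1 + o/3))*0 = (-14/3 + o/3)*0 = 0)
346892 + H(381, G(E)) = 346892 + 0 = 346892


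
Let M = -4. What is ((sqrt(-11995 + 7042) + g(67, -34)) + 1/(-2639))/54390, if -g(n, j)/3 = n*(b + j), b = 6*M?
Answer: 30765461/143535210 + I*sqrt(4953)/54390 ≈ 0.21434 + 0.0012939*I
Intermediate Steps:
b = -24 (b = 6*(-4) = -24)
g(n, j) = -3*n*(-24 + j)
((sqrt(-11995 + 7042) + g(67, -34)) + 1/(-2639))/54390 = ((sqrt(-11995 + 7042) + 3*67*(24 - 1*(-34))) + 1/(-2639))/54390 = ((sqrt(-4953) + 3*67*(24 + 34)) - 1/2639)*(1/54390) = ((I*sqrt(4953) + 3*67*58) - 1/2639)*(1/54390) = ((I*sqrt(4953) + 11658) - 1/2639)*(1/54390) = ((11658 + I*sqrt(4953)) - 1/2639)*(1/54390) = (30765461/2639 + I*sqrt(4953))*(1/54390) = 30765461/143535210 + I*sqrt(4953)/54390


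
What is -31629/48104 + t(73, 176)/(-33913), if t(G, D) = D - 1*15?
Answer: -1080379021/1631350952 ≈ -0.66226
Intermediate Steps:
t(G, D) = -15 + D (t(G, D) = D - 15 = -15 + D)
-31629/48104 + t(73, 176)/(-33913) = -31629/48104 + (-15 + 176)/(-33913) = -31629*1/48104 + 161*(-1/33913) = -31629/48104 - 161/33913 = -1080379021/1631350952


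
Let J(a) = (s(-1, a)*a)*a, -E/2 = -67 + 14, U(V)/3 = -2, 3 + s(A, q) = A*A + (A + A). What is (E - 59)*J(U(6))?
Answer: -6768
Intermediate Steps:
s(A, q) = -3 + A² + 2*A (s(A, q) = -3 + (A*A + (A + A)) = -3 + (A² + 2*A) = -3 + A² + 2*A)
U(V) = -6 (U(V) = 3*(-2) = -6)
E = 106 (E = -2*(-67 + 14) = -2*(-53) = 106)
J(a) = -4*a² (J(a) = ((-3 + (-1)² + 2*(-1))*a)*a = ((-3 + 1 - 2)*a)*a = (-4*a)*a = -4*a²)
(E - 59)*J(U(6)) = (106 - 59)*(-4*(-6)²) = 47*(-4*36) = 47*(-144) = -6768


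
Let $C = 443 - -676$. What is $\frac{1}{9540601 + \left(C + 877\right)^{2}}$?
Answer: $\frac{1}{13524617} \approx 7.3939 \cdot 10^{-8}$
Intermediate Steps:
$C = 1119$ ($C = 443 + 676 = 1119$)
$\frac{1}{9540601 + \left(C + 877\right)^{2}} = \frac{1}{9540601 + \left(1119 + 877\right)^{2}} = \frac{1}{9540601 + 1996^{2}} = \frac{1}{9540601 + 3984016} = \frac{1}{13524617}$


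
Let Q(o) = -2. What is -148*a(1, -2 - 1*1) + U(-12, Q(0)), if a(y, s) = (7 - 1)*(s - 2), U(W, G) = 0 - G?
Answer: 4442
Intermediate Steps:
U(W, G) = -G
a(y, s) = -12 + 6*s (a(y, s) = 6*(-2 + s) = -12 + 6*s)
-148*a(1, -2 - 1*1) + U(-12, Q(0)) = -148*(-12 + 6*(-2 - 1*1)) - 1*(-2) = -148*(-12 + 6*(-2 - 1)) + 2 = -148*(-12 + 6*(-3)) + 2 = -148*(-12 - 18) + 2 = -148*(-30) + 2 = 4440 + 2 = 4442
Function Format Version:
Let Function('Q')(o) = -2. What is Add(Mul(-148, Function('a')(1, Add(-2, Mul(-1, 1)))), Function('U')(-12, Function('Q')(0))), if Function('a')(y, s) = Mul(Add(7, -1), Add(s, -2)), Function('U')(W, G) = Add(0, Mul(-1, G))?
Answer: 4442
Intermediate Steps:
Function('U')(W, G) = Mul(-1, G)
Function('a')(y, s) = Add(-12, Mul(6, s)) (Function('a')(y, s) = Mul(6, Add(-2, s)) = Add(-12, Mul(6, s)))
Add(Mul(-148, Function('a')(1, Add(-2, Mul(-1, 1)))), Function('U')(-12, Function('Q')(0))) = Add(Mul(-148, Add(-12, Mul(6, Add(-2, Mul(-1, 1))))), Mul(-1, -2)) = Add(Mul(-148, Add(-12, Mul(6, Add(-2, -1)))), 2) = Add(Mul(-148, Add(-12, Mul(6, -3))), 2) = Add(Mul(-148, Add(-12, -18)), 2) = Add(Mul(-148, -30), 2) = Add(4440, 2) = 4442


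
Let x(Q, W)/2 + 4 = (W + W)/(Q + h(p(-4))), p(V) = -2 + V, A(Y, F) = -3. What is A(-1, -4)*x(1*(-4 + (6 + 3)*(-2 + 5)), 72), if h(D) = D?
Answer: -456/17 ≈ -26.824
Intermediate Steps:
x(Q, W) = -8 + 4*W/(-6 + Q) (x(Q, W) = -8 + 2*((W + W)/(Q + (-2 - 4))) = -8 + 2*((2*W)/(Q - 6)) = -8 + 2*((2*W)/(-6 + Q)) = -8 + 2*(2*W/(-6 + Q)) = -8 + 4*W/(-6 + Q))
A(-1, -4)*x(1*(-4 + (6 + 3)*(-2 + 5)), 72) = -12*(12 + 72 - 2*(-4 + (6 + 3)*(-2 + 5)))/(-6 + 1*(-4 + (6 + 3)*(-2 + 5))) = -12*(12 + 72 - 2*(-4 + 9*3))/(-6 + 1*(-4 + 9*3)) = -12*(12 + 72 - 2*(-4 + 27))/(-6 + 1*(-4 + 27)) = -12*(12 + 72 - 2*23)/(-6 + 1*23) = -12*(12 + 72 - 2*23)/(-6 + 23) = -12*(12 + 72 - 46)/17 = -12*38/17 = -3*152/17 = -456/17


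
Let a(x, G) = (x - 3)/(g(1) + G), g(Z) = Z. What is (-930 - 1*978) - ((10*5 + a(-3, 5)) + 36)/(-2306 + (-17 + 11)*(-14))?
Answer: -4239491/2222 ≈ -1908.0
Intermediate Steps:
a(x, G) = (-3 + x)/(1 + G) (a(x, G) = (x - 3)/(1 + G) = (-3 + x)/(1 + G))
(-930 - 1*978) - ((10*5 + a(-3, 5)) + 36)/(-2306 + (-17 + 11)*(-14)) = (-930 - 1*978) - ((10*5 + (-3 - 3)/(1 + 5)) + 36)/(-2306 + (-17 + 11)*(-14)) = (-930 - 978) - ((50 - 6/6) + 36)/(-2306 - 6*(-14)) = -1908 - ((50 + (⅙)*(-6)) + 36)/(-2306 + 84) = -1908 - ((50 - 1) + 36)/(-2222) = -1908 - (49 + 36)*(-1)/2222 = -1908 - 85*(-1)/2222 = -1908 - 1*(-85/2222) = -1908 + 85/2222 = -4239491/2222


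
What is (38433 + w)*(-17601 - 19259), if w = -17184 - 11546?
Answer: -357652580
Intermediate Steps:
w = -28730
(38433 + w)*(-17601 - 19259) = (38433 - 28730)*(-17601 - 19259) = 9703*(-36860) = -357652580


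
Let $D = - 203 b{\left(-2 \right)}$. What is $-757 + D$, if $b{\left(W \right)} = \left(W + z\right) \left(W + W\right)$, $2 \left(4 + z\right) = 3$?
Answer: $-4411$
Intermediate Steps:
$z = - \frac{5}{2}$ ($z = -4 + \frac{1}{2} \cdot 3 = -4 + \frac{3}{2} = - \frac{5}{2} \approx -2.5$)
$b{\left(W \right)} = 2 W \left(- \frac{5}{2} + W\right)$ ($b{\left(W \right)} = \left(W - \frac{5}{2}\right) \left(W + W\right) = \left(- \frac{5}{2} + W\right) 2 W = 2 W \left(- \frac{5}{2} + W\right)$)
$D = -3654$ ($D = - 203 \left(- 2 \left(-5 + 2 \left(-2\right)\right)\right) = - 203 \left(- 2 \left(-5 - 4\right)\right) = - 203 \left(\left(-2\right) \left(-9\right)\right) = \left(-203\right) 18 = -3654$)
$-757 + D = -757 - 3654 = -4411$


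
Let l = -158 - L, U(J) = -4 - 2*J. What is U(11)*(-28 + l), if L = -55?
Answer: 3406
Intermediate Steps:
l = -103 (l = -158 - 1*(-55) = -158 + 55 = -103)
U(11)*(-28 + l) = (-4 - 2*11)*(-28 - 103) = (-4 - 22)*(-131) = -26*(-131) = 3406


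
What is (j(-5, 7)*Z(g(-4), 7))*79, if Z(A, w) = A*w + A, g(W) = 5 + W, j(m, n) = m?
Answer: -3160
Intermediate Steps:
Z(A, w) = A + A*w
(j(-5, 7)*Z(g(-4), 7))*79 = -5*(5 - 4)*(1 + 7)*79 = -5*8*79 = -40*79 = -3160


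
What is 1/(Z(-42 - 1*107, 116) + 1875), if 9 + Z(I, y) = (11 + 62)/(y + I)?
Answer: 33/61505 ≈ 0.00053654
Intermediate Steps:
Z(I, y) = -9 + 73/(I + y) (Z(I, y) = -9 + (11 + 62)/(y + I) = -9 + 73/(I + y))
1/(Z(-42 - 1*107, 116) + 1875) = 1/((73 - 9*(-42 - 1*107) - 9*116)/((-42 - 1*107) + 116) + 1875) = 1/((73 - 9*(-42 - 107) - 1044)/((-42 - 107) + 116) + 1875) = 1/((73 - 9*(-149) - 1044)/(-149 + 116) + 1875) = 1/((73 + 1341 - 1044)/(-33) + 1875) = 1/(-1/33*370 + 1875) = 1/(-370/33 + 1875) = 1/(61505/33) = 33/61505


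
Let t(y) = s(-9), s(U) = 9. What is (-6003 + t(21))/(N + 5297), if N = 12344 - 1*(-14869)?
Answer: -2997/16255 ≈ -0.18437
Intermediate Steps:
N = 27213 (N = 12344 + 14869 = 27213)
t(y) = 9
(-6003 + t(21))/(N + 5297) = (-6003 + 9)/(27213 + 5297) = -5994/32510 = -5994*1/32510 = -2997/16255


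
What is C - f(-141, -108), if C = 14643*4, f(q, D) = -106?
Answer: 58678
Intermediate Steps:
C = 58572
C - f(-141, -108) = 58572 - 1*(-106) = 58572 + 106 = 58678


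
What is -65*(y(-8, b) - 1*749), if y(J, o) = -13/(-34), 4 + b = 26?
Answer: 1654445/34 ≈ 48660.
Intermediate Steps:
b = 22 (b = -4 + 26 = 22)
y(J, o) = 13/34 (y(J, o) = -13*(-1/34) = 13/34)
-65*(y(-8, b) - 1*749) = -65*(13/34 - 1*749) = -65*(13/34 - 749) = -65*(-25453/34) = 1654445/34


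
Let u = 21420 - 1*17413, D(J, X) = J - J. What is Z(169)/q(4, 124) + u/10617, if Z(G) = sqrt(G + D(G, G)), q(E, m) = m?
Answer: 634889/1316508 ≈ 0.48225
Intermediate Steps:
D(J, X) = 0
u = 4007 (u = 21420 - 17413 = 4007)
Z(G) = sqrt(G) (Z(G) = sqrt(G + 0) = sqrt(G))
Z(169)/q(4, 124) + u/10617 = sqrt(169)/124 + 4007/10617 = 13*(1/124) + 4007*(1/10617) = 13/124 + 4007/10617 = 634889/1316508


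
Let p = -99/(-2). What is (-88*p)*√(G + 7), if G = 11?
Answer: -13068*√2 ≈ -18481.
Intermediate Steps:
p = 99/2 (p = -99*(-½) = 99/2 ≈ 49.500)
(-88*p)*√(G + 7) = (-88*99/2)*√(11 + 7) = -13068*√2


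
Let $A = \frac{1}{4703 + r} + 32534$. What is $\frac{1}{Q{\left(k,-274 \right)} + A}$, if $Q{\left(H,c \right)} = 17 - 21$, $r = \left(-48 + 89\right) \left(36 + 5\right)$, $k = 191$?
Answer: $\frac{6384}{207671521} \approx 3.0741 \cdot 10^{-5}$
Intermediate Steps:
$r = 1681$ ($r = 41 \cdot 41 = 1681$)
$Q{\left(H,c \right)} = -4$ ($Q{\left(H,c \right)} = 17 - 21 = -4$)
$A = \frac{207697057}{6384}$ ($A = \frac{1}{4703 + 1681} + 32534 = \frac{1}{6384} + 32534 = \frac{207697057}{6384} \approx 32534.0$)
$\frac{1}{Q{\left(k,-274 \right)} + A} = \frac{1}{-4 + \frac{207697057}{6384}} = \frac{1}{\frac{207671521}{6384}} = \frac{6384}{207671521}$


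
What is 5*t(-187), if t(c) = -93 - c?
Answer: 470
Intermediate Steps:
5*t(-187) = 5*(-93 - 1*(-187)) = 5*(-93 + 187) = 5*94 = 470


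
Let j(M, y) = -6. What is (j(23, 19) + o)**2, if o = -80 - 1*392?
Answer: 228484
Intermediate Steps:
o = -472 (o = -80 - 392 = -472)
(j(23, 19) + o)**2 = (-6 - 472)**2 = (-478)**2 = 228484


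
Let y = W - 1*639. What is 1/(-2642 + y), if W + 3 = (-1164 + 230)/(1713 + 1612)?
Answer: -3325/10920234 ≈ -0.00030448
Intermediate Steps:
W = -10909/3325 (W = -3 + (-1164 + 230)/(1713 + 1612) = -3 - 934/3325 = -10909/3325 ≈ -3.2809)
y = -2135584/3325 (y = -10909/3325 - 1*639 = -10909/3325 - 639 = -2135584/3325 ≈ -642.28)
1/(-2642 + y) = 1/(-2642 - 2135584/3325) = 1/(-10920234/3325) = -3325/10920234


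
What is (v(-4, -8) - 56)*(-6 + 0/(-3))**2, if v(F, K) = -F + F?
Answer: -2016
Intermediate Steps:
v(F, K) = 0
(v(-4, -8) - 56)*(-6 + 0/(-3))**2 = (0 - 56)*(-6 + 0/(-3))**2 = -56*(-6 + 0*(-1/3))**2 = -56*(-6 + 0)**2 = -56*(-6)**2 = -56*36 = -2016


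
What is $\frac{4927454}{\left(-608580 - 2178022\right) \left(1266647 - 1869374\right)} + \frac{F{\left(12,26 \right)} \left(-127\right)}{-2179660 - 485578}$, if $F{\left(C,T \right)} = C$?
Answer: $\frac{91885095694741}{159872422785023559} \approx 0.00057474$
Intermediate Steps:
$\frac{4927454}{\left(-608580 - 2178022\right) \left(1266647 - 1869374\right)} + \frac{F{\left(12,26 \right)} \left(-127\right)}{-2179660 - 485578} = \frac{4927454}{\left(-608580 - 2178022\right) \left(1266647 - 1869374\right)} + \frac{12 \left(-127\right)}{-2179660 - 485578} = \frac{4927454}{\left(-2786602\right) \left(-602727\right)} - \frac{1524}{-2179660 - 485578} = \frac{4927454}{1679560263654} - \frac{1524}{-2665238} = 4927454 \cdot \frac{1}{1679560263654} - - \frac{762}{1332619} = \frac{351961}{119968590261} + \frac{762}{1332619} = \frac{91885095694741}{159872422785023559}$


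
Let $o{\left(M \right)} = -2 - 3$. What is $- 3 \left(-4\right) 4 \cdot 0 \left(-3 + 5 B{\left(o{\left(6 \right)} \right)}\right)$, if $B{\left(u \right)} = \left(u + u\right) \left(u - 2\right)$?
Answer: $0$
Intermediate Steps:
$o{\left(M \right)} = -5$
$B{\left(u \right)} = 2 u \left(-2 + u\right)$
$- 3 \left(-4\right) 4 \cdot 0 \left(-3 + 5 B{\left(o{\left(6 \right)} \right)}\right) = - 3 \left(-4\right) 4 \cdot 0 \left(-3 + 5 \cdot 2 \left(-5\right) \left(-2 - 5\right)\right) = - 3 \left(\left(-16\right) 0\right) \left(-3 + 5 \cdot 2 \left(-5\right) \left(-7\right)\right) = \left(-3\right) 0 \left(-3 + 5 \cdot 70\right) = 0 \left(-3 + 350\right) = 0 \cdot 347 = 0$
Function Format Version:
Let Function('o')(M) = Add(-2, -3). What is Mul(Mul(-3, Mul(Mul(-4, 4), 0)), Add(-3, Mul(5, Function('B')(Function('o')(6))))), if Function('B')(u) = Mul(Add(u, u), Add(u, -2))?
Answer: 0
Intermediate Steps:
Function('o')(M) = -5
Function('B')(u) = Mul(2, u, Add(-2, u)) (Function('B')(u) = Mul(Mul(2, u), Add(-2, u)) = Mul(2, u, Add(-2, u)))
Mul(Mul(-3, Mul(Mul(-4, 4), 0)), Add(-3, Mul(5, Function('B')(Function('o')(6))))) = Mul(Mul(-3, Mul(Mul(-4, 4), 0)), Add(-3, Mul(5, Mul(2, -5, Add(-2, -5))))) = Mul(Mul(-3, Mul(-16, 0)), Add(-3, Mul(5, Mul(2, -5, -7)))) = Mul(Mul(-3, 0), Add(-3, Mul(5, 70))) = Mul(0, Add(-3, 350)) = Mul(0, 347) = 0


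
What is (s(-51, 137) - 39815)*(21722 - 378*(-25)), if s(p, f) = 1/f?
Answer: -170032474488/137 ≈ -1.2411e+9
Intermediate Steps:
(s(-51, 137) - 39815)*(21722 - 378*(-25)) = (1/137 - 39815)*(21722 - 378*(-25)) = (1/137 - 39815)*(21722 + 9450) = -5454654/137*31172 = -170032474488/137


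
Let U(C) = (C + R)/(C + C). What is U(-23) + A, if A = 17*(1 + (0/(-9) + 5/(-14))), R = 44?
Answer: 1686/161 ≈ 10.472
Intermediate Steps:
U(C) = (44 + C)/(2*C) (U(C) = (C + 44)/(C + C) = (44 + C)/((2*C)) = (44 + C)*(1/(2*C)) = (44 + C)/(2*C))
A = 153/14 (A = 17*(1 + (0*(-⅑) + 5*(-1/14))) = 17*(1 + (0 - 5/14)) = 17*(1 - 5/14) = 17*(9/14) = 153/14 ≈ 10.929)
U(-23) + A = (½)*(44 - 23)/(-23) + 153/14 = (½)*(-1/23)*21 + 153/14 = -21/46 + 153/14 = 1686/161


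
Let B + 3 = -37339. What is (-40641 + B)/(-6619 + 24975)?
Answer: -77983/18356 ≈ -4.2484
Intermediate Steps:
B = -37342 (B = -3 - 37339 = -37342)
(-40641 + B)/(-6619 + 24975) = (-40641 - 37342)/(-6619 + 24975) = -77983/18356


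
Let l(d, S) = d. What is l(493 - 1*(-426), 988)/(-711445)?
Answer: -919/711445 ≈ -0.0012917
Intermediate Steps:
l(493 - 1*(-426), 988)/(-711445) = (493 - 1*(-426))/(-711445) = (493 + 426)*(-1/711445) = 919*(-1/711445) = -919/711445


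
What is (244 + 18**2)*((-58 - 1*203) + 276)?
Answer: 8520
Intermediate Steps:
(244 + 18**2)*((-58 - 1*203) + 276) = (244 + 324)*((-58 - 203) + 276) = 568*(-261 + 276) = 568*15 = 8520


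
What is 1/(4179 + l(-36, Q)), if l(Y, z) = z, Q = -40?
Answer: 1/4139 ≈ 0.00024160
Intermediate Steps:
1/(4179 + l(-36, Q)) = 1/(4179 - 40) = 1/4139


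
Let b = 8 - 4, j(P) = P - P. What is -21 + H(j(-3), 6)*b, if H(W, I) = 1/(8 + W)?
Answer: -41/2 ≈ -20.500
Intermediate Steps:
j(P) = 0
b = 4
-21 + H(j(-3), 6)*b = -21 + 4/(8 + 0) = -21 + 4/8 = -21 + (⅛)*4 = -21 + ½ = -41/2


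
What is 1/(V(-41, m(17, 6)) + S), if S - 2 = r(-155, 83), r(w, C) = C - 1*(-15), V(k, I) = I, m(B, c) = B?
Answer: 1/117 ≈ 0.0085470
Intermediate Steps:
r(w, C) = 15 + C (r(w, C) = C + 15 = 15 + C)
S = 100 (S = 2 + (15 + 83) = 2 + 98 = 100)
1/(V(-41, m(17, 6)) + S) = 1/(17 + 100) = 1/117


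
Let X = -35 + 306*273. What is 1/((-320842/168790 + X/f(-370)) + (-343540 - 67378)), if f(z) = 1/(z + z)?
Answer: -84395/5249633991931 ≈ -1.6076e-8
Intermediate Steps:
X = 83503 (X = -35 + 83538 = 83503)
f(z) = 1/(2*z)
1/((-320842/168790 + X/f(-370)) + (-343540 - 67378)) = 1/((-320842/168790 + 83503/(((½)/(-370)))) + (-343540 - 67378)) = 1/((-320842*1/168790 + 83503/(((½)*(-1/370)))) - 410918) = 1/((-160421/84395 + 83503/(-1/740)) - 410918) = 1/((-160421/84395 + 83503*(-740)) - 410918) = 1/((-160421/84395 - 61792220) - 410918) = 1/(-5214954567321/84395 - 410918) = 1/(-5249633991931/84395) = -84395/5249633991931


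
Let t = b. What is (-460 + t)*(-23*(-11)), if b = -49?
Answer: -128777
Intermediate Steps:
t = -49
(-460 + t)*(-23*(-11)) = (-460 - 49)*(-23*(-11)) = -509*253 = -128777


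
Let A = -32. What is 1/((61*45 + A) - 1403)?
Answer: 1/1310 ≈ 0.00076336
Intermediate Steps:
1/((61*45 + A) - 1403) = 1/((61*45 - 32) - 1403) = 1/((2745 - 32) - 1403) = 1/(2713 - 1403) = 1/1310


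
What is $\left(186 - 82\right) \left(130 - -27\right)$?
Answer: $16328$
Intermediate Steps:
$\left(186 - 82\right) \left(130 - -27\right) = 104 \left(130 + 27\right) = 104 \cdot 157 = 16328$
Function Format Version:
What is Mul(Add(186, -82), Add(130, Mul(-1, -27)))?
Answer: 16328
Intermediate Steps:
Mul(Add(186, -82), Add(130, Mul(-1, -27))) = Mul(104, Add(130, 27)) = Mul(104, 157) = 16328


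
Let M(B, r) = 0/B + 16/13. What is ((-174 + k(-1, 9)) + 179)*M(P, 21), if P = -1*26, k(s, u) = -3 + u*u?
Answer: 1328/13 ≈ 102.15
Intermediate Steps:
k(s, u) = -3 + u**2
P = -26
M(B, r) = 16/13 (M(B, r) = 0 + 16*(1/13) = 0 + 16/13 = 16/13)
((-174 + k(-1, 9)) + 179)*M(P, 21) = ((-174 + (-3 + 9**2)) + 179)*(16/13) = ((-174 + (-3 + 81)) + 179)*(16/13) = ((-174 + 78) + 179)*(16/13) = (-96 + 179)*(16/13) = 83*(16/13) = 1328/13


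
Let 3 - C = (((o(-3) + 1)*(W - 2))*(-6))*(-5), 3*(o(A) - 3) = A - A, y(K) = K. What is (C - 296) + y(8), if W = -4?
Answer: 435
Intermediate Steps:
o(A) = 3 (o(A) = 3 + (A - A)/3 = 3 + (⅓)*0 = 3 + 0 = 3)
C = 723 (C = 3 - ((3 + 1)*(-4 - 2))*(-6)*(-5) = 3 - (4*(-6))*(-6)*(-5) = 3 - (-24*(-6))*(-5) = 3 - 144*(-5) = 3 - 1*(-720) = 3 + 720 = 723)
(C - 296) + y(8) = (723 - 296) + 8 = 427 + 8 = 435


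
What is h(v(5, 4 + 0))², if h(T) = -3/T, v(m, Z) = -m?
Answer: 9/25 ≈ 0.36000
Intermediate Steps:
h(v(5, 4 + 0))² = (-3/((-1*5)))² = (-3/(-5))² = (-3*(-⅕))² = (⅗)² = 9/25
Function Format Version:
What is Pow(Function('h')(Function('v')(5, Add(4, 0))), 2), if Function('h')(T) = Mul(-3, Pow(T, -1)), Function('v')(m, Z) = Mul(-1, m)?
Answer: Rational(9, 25) ≈ 0.36000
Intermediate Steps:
Pow(Function('h')(Function('v')(5, Add(4, 0))), 2) = Pow(Mul(-3, Pow(Mul(-1, 5), -1)), 2) = Pow(Mul(-3, Pow(-5, -1)), 2) = Pow(Mul(-3, Rational(-1, 5)), 2) = Pow(Rational(3, 5), 2) = Rational(9, 25)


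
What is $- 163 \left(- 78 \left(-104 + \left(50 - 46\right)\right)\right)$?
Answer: $-1271400$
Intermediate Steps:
$- 163 \left(- 78 \left(-104 + \left(50 - 46\right)\right)\right) = - 163 \left(- 78 \left(-104 + 4\right)\right) = - 163 \left(\left(-78\right) \left(-100\right)\right) = \left(-163\right) 7800 = -1271400$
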